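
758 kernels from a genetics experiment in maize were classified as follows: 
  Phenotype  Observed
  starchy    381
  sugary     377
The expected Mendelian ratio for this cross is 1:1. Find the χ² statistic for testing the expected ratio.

Expected counts for N = 758 under a 1:1 ratio (total parts = 2):
  starchy: 758 × 1/2 = 379
  sugary: 758 × 1/2 = 379
χ² = Σ (O − E)² / E
  starchy: (381 − 379)² / 379 = 0.0106
  sugary: (377 − 379)² / 379 = 0.0106
χ² = 0.0106 + 0.0106 = 0.0212 ≈ 0.021

0.021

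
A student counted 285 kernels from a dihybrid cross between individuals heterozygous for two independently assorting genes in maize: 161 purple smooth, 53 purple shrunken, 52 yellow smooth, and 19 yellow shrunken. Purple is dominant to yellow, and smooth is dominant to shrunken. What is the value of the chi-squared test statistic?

A dihybrid F₂ with independent assortment and complete dominance at both loci gives a 9:3:3:1 phenotypic ratio.
The 9:3:3:1 ratio has 16 parts, so with N = 285 the expected counts are:
  purple smooth: 285 × 9/16 = 160.3125
  purple shrunken: 285 × 3/16 = 53.4375
  yellow smooth: 285 × 3/16 = 53.4375
  yellow shrunken: 285 × 1/16 = 17.8125
χ² = Σ (O − E)² / E
  purple smooth: (161 − 160.3125)² / 160.3125 = 0.0029
  purple shrunken: (53 − 53.4375)² / 53.4375 = 0.0036
  yellow smooth: (52 − 53.4375)² / 53.4375 = 0.0387
  yellow shrunken: (19 − 17.8125)² / 17.8125 = 0.0792
χ² = 0.0029 + 0.0036 + 0.0387 + 0.0792 = 0.1244 ≈ 0.124

0.124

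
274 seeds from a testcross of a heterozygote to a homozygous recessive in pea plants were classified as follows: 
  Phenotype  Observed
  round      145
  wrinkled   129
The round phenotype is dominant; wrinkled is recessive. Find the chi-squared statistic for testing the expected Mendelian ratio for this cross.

0.934

A testcross of a heterozygote (Aa × aa) gives a 1:1 phenotypic ratio.
The 1:1 ratio has 2 parts, so with N = 274 the expected counts are:
  round: 274 × 1/2 = 137
  wrinkled: 274 × 1/2 = 137
χ² = Σ (O − E)² / E
  round: (145 − 137)² / 137 = 0.4672
  wrinkled: (129 − 137)² / 137 = 0.4672
χ² = 0.4672 + 0.4672 = 0.9344 ≈ 0.934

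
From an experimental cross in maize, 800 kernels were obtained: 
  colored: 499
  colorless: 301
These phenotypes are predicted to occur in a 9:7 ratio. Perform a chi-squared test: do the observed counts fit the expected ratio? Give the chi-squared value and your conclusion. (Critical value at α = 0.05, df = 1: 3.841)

12.196; not consistent

The 9:7 ratio has 16 parts, so with N = 800 the expected counts are:
  colored: 800 × 9/16 = 450
  colorless: 800 × 7/16 = 350
χ² = Σ (O − E)² / E
  colored: (499 − 450)² / 450 = 5.3356
  colorless: (301 − 350)² / 350 = 6.8600
χ² = 5.3356 + 6.8600 = 12.1956 ≈ 12.196
Degrees of freedom = 2 − 1 = 1; critical value at α = 0.05 is 3.841.
Since 12.196 > 3.841, we reject the null hypothesis — the data do not fit the 9:7 ratio.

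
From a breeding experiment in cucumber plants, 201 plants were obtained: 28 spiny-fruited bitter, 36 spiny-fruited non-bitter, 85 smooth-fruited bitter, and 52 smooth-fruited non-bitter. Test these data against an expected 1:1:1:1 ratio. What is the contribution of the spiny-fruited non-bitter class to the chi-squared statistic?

4.041

Total ratio parts = 4. Expected numbers out of 201:
  spiny-fruited bitter: 201 × 1/4 = 50.25
  spiny-fruited non-bitter: 201 × 1/4 = 50.25
  smooth-fruited bitter: 201 × 1/4 = 50.25
  smooth-fruited non-bitter: 201 × 1/4 = 50.25
Contribution of spiny-fruited non-bitter: (36 − 50.25)² / 50.25 = 4.0410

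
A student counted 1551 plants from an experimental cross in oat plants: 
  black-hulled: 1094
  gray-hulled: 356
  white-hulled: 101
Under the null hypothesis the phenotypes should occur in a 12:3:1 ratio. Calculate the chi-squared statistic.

18.905

Under the 12:3:1 hypothesis (Σ ratio = 16, N = 1551):
  black-hulled: 1551 × 12/16 = 1163.25
  gray-hulled: 1551 × 3/16 = 290.8125
  white-hulled: 1551 × 1/16 = 96.9375
χ² = Σ (O − E)² / E
  black-hulled: (1094 − 1163.25)² / 1163.25 = 4.1226
  gray-hulled: (356 − 290.8125)² / 290.8125 = 14.6122
  white-hulled: (101 − 96.9375)² / 96.9375 = 0.1703
χ² = 4.1226 + 14.6122 + 0.1703 = 18.9051 ≈ 18.905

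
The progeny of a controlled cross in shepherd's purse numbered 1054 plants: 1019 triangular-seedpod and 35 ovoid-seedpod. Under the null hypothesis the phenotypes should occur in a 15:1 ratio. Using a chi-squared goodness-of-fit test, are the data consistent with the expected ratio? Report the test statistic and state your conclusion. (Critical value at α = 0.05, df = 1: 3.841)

15.436; not consistent

The 15:1 ratio has 16 parts, so with N = 1054 the expected counts are:
  triangular-seedpod: 1054 × 15/16 = 988.125
  ovoid-seedpod: 1054 × 1/16 = 65.875
χ² = Σ (O − E)² / E
  triangular-seedpod: (1019 − 988.125)² / 988.125 = 0.9647
  ovoid-seedpod: (35 − 65.875)² / 65.875 = 14.4708
χ² = 0.9647 + 14.4708 = 15.4355 ≈ 15.436
Degrees of freedom = 2 − 1 = 1; critical value at α = 0.05 is 3.841.
Since 15.436 > 3.841, we reject the null hypothesis — the data do not fit the 15:1 ratio.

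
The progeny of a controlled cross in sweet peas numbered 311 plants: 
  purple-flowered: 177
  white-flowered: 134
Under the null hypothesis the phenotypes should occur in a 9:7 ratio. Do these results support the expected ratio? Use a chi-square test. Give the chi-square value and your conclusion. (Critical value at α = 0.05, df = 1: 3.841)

Expected counts for N = 311 under a 9:7 ratio (total parts = 16):
  purple-flowered: 311 × 9/16 = 174.9375
  white-flowered: 311 × 7/16 = 136.0625
χ² = Σ (O − E)² / E
  purple-flowered: (177 − 174.9375)² / 174.9375 = 0.0243
  white-flowered: (134 − 136.0625)² / 136.0625 = 0.0313
χ² = 0.0243 + 0.0313 = 0.0556 ≈ 0.056
Degrees of freedom = 2 − 1 = 1; critical value at α = 0.05 is 3.841.
Since 0.056 < 3.841, we fail to reject the null hypothesis — the data are consistent with the 9:7 ratio.

0.056; consistent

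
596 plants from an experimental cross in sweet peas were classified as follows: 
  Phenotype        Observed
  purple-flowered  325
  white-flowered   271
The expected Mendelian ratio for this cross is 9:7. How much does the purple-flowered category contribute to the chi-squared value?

0.313

Expected counts for N = 596 under a 9:7 ratio (total parts = 16):
  purple-flowered: 596 × 9/16 = 335.25
  white-flowered: 596 × 7/16 = 260.75
Contribution of purple-flowered: (325 − 335.25)² / 335.25 = 0.3134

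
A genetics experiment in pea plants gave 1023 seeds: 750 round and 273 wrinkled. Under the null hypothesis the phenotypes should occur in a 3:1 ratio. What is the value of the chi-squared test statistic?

Total ratio parts = 4. Expected numbers out of 1023:
  round: 1023 × 3/4 = 767.25
  wrinkled: 1023 × 1/4 = 255.75
χ² = Σ (O − E)² / E
  round: (750 − 767.25)² / 767.25 = 0.3878
  wrinkled: (273 − 255.75)² / 255.75 = 1.1635
χ² = 0.3878 + 1.1635 = 1.5513 ≈ 1.551

1.551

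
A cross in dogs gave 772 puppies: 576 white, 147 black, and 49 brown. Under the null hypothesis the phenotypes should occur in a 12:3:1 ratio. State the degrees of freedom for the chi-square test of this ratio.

A goodness-of-fit test with 3 phenotype classes has df = 3 − 1 = 2.

2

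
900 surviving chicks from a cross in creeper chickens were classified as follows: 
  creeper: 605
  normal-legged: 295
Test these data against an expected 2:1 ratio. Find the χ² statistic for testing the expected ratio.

Total ratio parts = 3. Expected numbers out of 900:
  creeper: 900 × 2/3 = 600
  normal-legged: 900 × 1/3 = 300
χ² = Σ (O − E)² / E
  creeper: (605 − 600)² / 600 = 0.0417
  normal-legged: (295 − 300)² / 300 = 0.0833
χ² = 0.0417 + 0.0833 = 0.125

0.125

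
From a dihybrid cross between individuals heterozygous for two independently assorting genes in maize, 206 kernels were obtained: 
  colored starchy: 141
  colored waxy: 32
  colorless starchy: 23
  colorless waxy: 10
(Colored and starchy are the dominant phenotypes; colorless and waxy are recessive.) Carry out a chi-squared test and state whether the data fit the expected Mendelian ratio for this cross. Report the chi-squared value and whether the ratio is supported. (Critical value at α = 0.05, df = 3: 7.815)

13.547; not consistent

A dihybrid F₂ with independent assortment and complete dominance at both loci gives a 9:3:3:1 phenotypic ratio.
Total ratio parts = 16. Expected numbers out of 206:
  colored starchy: 206 × 9/16 = 115.875
  colored waxy: 206 × 3/16 = 38.625
  colorless starchy: 206 × 3/16 = 38.625
  colorless waxy: 206 × 1/16 = 12.875
χ² = Σ (O − E)² / E
  colored starchy: (141 − 115.875)² / 115.875 = 5.4478
  colored waxy: (32 − 38.625)² / 38.625 = 1.1363
  colorless starchy: (23 − 38.625)² / 38.625 = 6.3208
  colorless waxy: (10 − 12.875)² / 12.875 = 0.6420
χ² = 5.4478 + 1.1363 + 6.3208 + 0.6420 = 13.5469 ≈ 13.547
Degrees of freedom = 4 − 1 = 3; critical value at α = 0.05 is 7.815.
Since 13.547 > 7.815, we reject the null hypothesis — the data do not fit the 9:3:3:1 ratio.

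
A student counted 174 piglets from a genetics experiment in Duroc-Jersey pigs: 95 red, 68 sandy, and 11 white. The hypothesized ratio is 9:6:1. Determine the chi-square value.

The 9:6:1 ratio has 16 parts, so with N = 174 the expected counts are:
  red: 174 × 9/16 = 97.875
  sandy: 174 × 6/16 = 65.25
  white: 174 × 1/16 = 10.875
χ² = Σ (O − E)² / E
  red: (95 − 97.875)² / 97.875 = 0.0845
  sandy: (68 − 65.25)² / 65.25 = 0.1159
  white: (11 − 10.875)² / 10.875 = 0.0014
χ² = 0.0845 + 0.1159 + 0.0014 = 0.2018 ≈ 0.202

0.202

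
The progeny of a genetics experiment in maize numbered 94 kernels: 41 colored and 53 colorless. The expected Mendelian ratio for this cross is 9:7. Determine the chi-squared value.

6.096

Expected counts for N = 94 under a 9:7 ratio (total parts = 16):
  colored: 94 × 9/16 = 52.875
  colorless: 94 × 7/16 = 41.125
χ² = Σ (O − E)² / E
  colored: (41 − 52.875)² / 52.875 = 2.6670
  colorless: (53 − 41.125)² / 41.125 = 3.4290
χ² = 2.6670 + 3.4290 = 6.096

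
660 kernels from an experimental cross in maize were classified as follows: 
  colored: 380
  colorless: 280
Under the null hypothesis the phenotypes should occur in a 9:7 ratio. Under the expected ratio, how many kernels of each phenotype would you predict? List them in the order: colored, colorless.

371.25, 288.75

The 9:7 ratio has 16 parts, so with N = 660 the expected counts are:
  colored: 660 × 9/16 = 371.25
  colorless: 660 × 7/16 = 288.75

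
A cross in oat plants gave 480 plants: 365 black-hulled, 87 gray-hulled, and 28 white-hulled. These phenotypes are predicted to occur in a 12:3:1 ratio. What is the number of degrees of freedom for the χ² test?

A goodness-of-fit test with 3 phenotype classes has df = 3 − 1 = 2.

2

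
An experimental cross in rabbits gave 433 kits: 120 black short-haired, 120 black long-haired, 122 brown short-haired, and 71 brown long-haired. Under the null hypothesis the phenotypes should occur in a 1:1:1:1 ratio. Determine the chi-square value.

Total ratio parts = 4. Expected numbers out of 433:
  black short-haired: 433 × 1/4 = 108.25
  black long-haired: 433 × 1/4 = 108.25
  brown short-haired: 433 × 1/4 = 108.25
  brown long-haired: 433 × 1/4 = 108.25
χ² = Σ (O − E)² / E
  black short-haired: (120 − 108.25)² / 108.25 = 1.2754
  black long-haired: (120 − 108.25)² / 108.25 = 1.2754
  brown short-haired: (122 − 108.25)² / 108.25 = 1.7465
  brown long-haired: (71 − 108.25)² / 108.25 = 12.8181
χ² = 1.2754 + 1.2754 + 1.7465 + 12.8181 = 17.1154 ≈ 17.115

17.115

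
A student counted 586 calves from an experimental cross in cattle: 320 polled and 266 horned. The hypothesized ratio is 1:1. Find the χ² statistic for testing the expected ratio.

Expected counts for N = 586 under a 1:1 ratio (total parts = 2):
  polled: 586 × 1/2 = 293
  horned: 586 × 1/2 = 293
χ² = Σ (O − E)² / E
  polled: (320 − 293)² / 293 = 2.4881
  horned: (266 − 293)² / 293 = 2.4881
χ² = 2.4881 + 2.4881 = 4.9762 ≈ 4.976

4.976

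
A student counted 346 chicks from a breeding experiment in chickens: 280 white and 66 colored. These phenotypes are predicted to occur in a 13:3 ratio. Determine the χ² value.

The 13:3 ratio has 16 parts, so with N = 346 the expected counts are:
  white: 346 × 13/16 = 281.125
  colored: 346 × 3/16 = 64.875
χ² = Σ (O − E)² / E
  white: (280 − 281.125)² / 281.125 = 0.0045
  colored: (66 − 64.875)² / 64.875 = 0.0195
χ² = 0.0045 + 0.0195 = 0.024

0.024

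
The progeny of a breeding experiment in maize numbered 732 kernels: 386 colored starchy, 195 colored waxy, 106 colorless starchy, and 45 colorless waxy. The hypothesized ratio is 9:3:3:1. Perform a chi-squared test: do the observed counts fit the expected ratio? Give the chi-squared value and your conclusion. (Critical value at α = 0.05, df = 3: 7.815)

The 9:3:3:1 ratio has 16 parts, so with N = 732 the expected counts are:
  colored starchy: 732 × 9/16 = 411.75
  colored waxy: 732 × 3/16 = 137.25
  colorless starchy: 732 × 3/16 = 137.25
  colorless waxy: 732 × 1/16 = 45.75
χ² = Σ (O − E)² / E
  colored starchy: (386 − 411.75)² / 411.75 = 1.6104
  colored waxy: (195 − 137.25)² / 137.25 = 24.2992
  colorless starchy: (106 − 137.25)² / 137.25 = 7.1152
  colorless waxy: (45 − 45.75)² / 45.75 = 0.0123
χ² = 1.6104 + 24.2992 + 7.1152 + 0.0123 = 33.0371 ≈ 33.037
Degrees of freedom = 4 − 1 = 3; critical value at α = 0.05 is 7.815.
Since 33.037 > 7.815, we reject the null hypothesis — the data do not fit the 9:3:3:1 ratio.

33.037; not consistent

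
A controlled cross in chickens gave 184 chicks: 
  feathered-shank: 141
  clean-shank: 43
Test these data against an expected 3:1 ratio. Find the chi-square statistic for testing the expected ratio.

Expected counts for N = 184 under a 3:1 ratio (total parts = 4):
  feathered-shank: 184 × 3/4 = 138
  clean-shank: 184 × 1/4 = 46
χ² = Σ (O − E)² / E
  feathered-shank: (141 − 138)² / 138 = 0.0652
  clean-shank: (43 − 46)² / 46 = 0.1957
χ² = 0.0652 + 0.1957 = 0.2609 ≈ 0.261

0.261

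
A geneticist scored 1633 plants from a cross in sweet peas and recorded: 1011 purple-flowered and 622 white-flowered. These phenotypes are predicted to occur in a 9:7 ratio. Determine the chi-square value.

21.262

Expected counts for N = 1633 under a 9:7 ratio (total parts = 16):
  purple-flowered: 1633 × 9/16 = 918.5625
  white-flowered: 1633 × 7/16 = 714.4375
χ² = Σ (O − E)² / E
  purple-flowered: (1011 − 918.5625)² / 918.5625 = 9.3022
  white-flowered: (622 − 714.4375)² / 714.4375 = 11.9600
χ² = 9.3022 + 11.9600 = 21.2622 ≈ 21.262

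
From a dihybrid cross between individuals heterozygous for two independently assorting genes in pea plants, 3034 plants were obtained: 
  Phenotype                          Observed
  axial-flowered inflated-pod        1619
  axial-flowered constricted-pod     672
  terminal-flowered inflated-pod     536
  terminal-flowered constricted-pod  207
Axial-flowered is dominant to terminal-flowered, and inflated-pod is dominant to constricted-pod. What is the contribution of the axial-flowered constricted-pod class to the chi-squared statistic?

A dihybrid F₂ with independent assortment and complete dominance at both loci gives a 9:3:3:1 phenotypic ratio.
Under the 9:3:3:1 hypothesis (Σ ratio = 16, N = 3034):
  axial-flowered inflated-pod: 3034 × 9/16 = 1706.625
  axial-flowered constricted-pod: 3034 × 3/16 = 568.875
  terminal-flowered inflated-pod: 3034 × 3/16 = 568.875
  terminal-flowered constricted-pod: 3034 × 1/16 = 189.625
Contribution of axial-flowered constricted-pod: (672 − 568.875)² / 568.875 = 18.6944

18.694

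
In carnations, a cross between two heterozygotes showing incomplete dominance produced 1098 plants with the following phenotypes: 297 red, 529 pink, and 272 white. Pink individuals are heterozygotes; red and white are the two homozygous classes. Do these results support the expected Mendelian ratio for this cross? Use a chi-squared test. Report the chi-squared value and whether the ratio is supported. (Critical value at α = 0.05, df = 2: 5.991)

With incomplete dominance, a heterozygote × heterozygote cross gives a 1:2:1 phenotypic ratio.
Expected counts for N = 1098 under a 1:2:1 ratio (total parts = 4):
  red: 1098 × 1/4 = 274.5
  pink: 1098 × 2/4 = 549
  white: 1098 × 1/4 = 274.5
χ² = Σ (O − E)² / E
  red: (297 − 274.5)² / 274.5 = 1.8443
  pink: (529 − 549)² / 549 = 0.7286
  white: (272 − 274.5)² / 274.5 = 0.0228
χ² = 1.8443 + 0.7286 + 0.0228 = 2.5957 ≈ 2.596
Degrees of freedom = 3 − 1 = 2; critical value at α = 0.05 is 5.991.
Since 2.596 < 5.991, we fail to reject the null hypothesis — the data are consistent with the 1:2:1 ratio.

2.596; consistent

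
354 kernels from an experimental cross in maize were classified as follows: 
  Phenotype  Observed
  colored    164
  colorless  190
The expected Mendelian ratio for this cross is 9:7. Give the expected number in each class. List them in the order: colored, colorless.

199.125, 154.875

The 9:7 ratio has 16 parts, so with N = 354 the expected counts are:
  colored: 354 × 9/16 = 199.125
  colorless: 354 × 7/16 = 154.875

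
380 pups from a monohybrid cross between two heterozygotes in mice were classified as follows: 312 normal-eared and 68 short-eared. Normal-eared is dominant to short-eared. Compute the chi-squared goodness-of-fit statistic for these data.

10.232

For a monohybrid cross between heterozygotes with complete dominance, the expected phenotypic ratio is 3:1.
The 3:1 ratio has 4 parts, so with N = 380 the expected counts are:
  normal-eared: 380 × 3/4 = 285
  short-eared: 380 × 1/4 = 95
χ² = Σ (O − E)² / E
  normal-eared: (312 − 285)² / 285 = 2.5579
  short-eared: (68 − 95)² / 95 = 7.6737
χ² = 2.5579 + 7.6737 = 10.2316 ≈ 10.232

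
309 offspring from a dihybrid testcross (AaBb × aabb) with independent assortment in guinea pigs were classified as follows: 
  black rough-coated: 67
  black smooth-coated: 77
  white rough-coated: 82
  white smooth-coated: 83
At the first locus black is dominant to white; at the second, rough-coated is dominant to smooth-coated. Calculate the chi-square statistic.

A dihybrid testcross with independent assortment gives a 1:1:1:1 ratio.
Total ratio parts = 4. Expected numbers out of 309:
  black rough-coated: 309 × 1/4 = 77.25
  black smooth-coated: 309 × 1/4 = 77.25
  white rough-coated: 309 × 1/4 = 77.25
  white smooth-coated: 309 × 1/4 = 77.25
χ² = Σ (O − E)² / E
  black rough-coated: (67 − 77.25)² / 77.25 = 1.3600
  black smooth-coated: (77 − 77.25)² / 77.25 = 0.0008
  white rough-coated: (82 − 77.25)² / 77.25 = 0.2921
  white smooth-coated: (83 − 77.25)² / 77.25 = 0.4280
χ² = 1.3600 + 0.0008 + 0.2921 + 0.4280 = 2.0809 ≈ 2.081

2.081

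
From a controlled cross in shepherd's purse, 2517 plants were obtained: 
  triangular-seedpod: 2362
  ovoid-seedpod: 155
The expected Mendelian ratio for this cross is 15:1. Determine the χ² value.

0.036

Expected counts for N = 2517 under a 15:1 ratio (total parts = 16):
  triangular-seedpod: 2517 × 15/16 = 2359.6875
  ovoid-seedpod: 2517 × 1/16 = 157.3125
χ² = Σ (O − E)² / E
  triangular-seedpod: (2362 − 2359.6875)² / 2359.6875 = 0.0023
  ovoid-seedpod: (155 − 157.3125)² / 157.3125 = 0.0340
χ² = 0.0023 + 0.0340 = 0.0363 ≈ 0.036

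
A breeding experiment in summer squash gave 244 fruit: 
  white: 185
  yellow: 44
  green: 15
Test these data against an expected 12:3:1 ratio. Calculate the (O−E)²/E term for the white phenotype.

Total ratio parts = 16. Expected numbers out of 244:
  white: 244 × 12/16 = 183
  yellow: 244 × 3/16 = 45.75
  green: 244 × 1/16 = 15.25
Contribution of white: (185 − 183)² / 183 = 0.0219

0.022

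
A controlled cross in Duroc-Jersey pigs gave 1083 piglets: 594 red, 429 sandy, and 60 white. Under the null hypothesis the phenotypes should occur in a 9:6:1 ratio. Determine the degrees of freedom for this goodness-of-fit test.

2

A goodness-of-fit test with 3 phenotype classes has df = 3 − 1 = 2.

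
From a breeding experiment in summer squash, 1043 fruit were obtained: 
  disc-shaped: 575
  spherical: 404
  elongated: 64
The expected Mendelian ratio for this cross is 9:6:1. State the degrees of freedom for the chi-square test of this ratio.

2

A goodness-of-fit test with 3 phenotype classes has df = 3 − 1 = 2.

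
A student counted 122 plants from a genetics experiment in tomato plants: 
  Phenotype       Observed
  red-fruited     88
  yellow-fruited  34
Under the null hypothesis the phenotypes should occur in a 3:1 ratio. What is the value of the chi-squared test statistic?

0.536

The 3:1 ratio has 4 parts, so with N = 122 the expected counts are:
  red-fruited: 122 × 3/4 = 91.5
  yellow-fruited: 122 × 1/4 = 30.5
χ² = Σ (O − E)² / E
  red-fruited: (88 − 91.5)² / 91.5 = 0.1339
  yellow-fruited: (34 − 30.5)² / 30.5 = 0.4016
χ² = 0.1339 + 0.4016 = 0.5355 ≈ 0.536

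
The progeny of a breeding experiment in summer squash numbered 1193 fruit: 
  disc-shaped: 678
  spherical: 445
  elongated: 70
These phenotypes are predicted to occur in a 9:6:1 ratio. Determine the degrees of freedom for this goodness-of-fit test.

A goodness-of-fit test with 3 phenotype classes has df = 3 − 1 = 2.

2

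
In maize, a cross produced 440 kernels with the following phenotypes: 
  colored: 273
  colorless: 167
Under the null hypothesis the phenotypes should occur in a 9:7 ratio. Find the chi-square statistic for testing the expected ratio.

The 9:7 ratio has 16 parts, so with N = 440 the expected counts are:
  colored: 440 × 9/16 = 247.5
  colorless: 440 × 7/16 = 192.5
χ² = Σ (O − E)² / E
  colored: (273 − 247.5)² / 247.5 = 2.6273
  colorless: (167 − 192.5)² / 192.5 = 3.3779
χ² = 2.6273 + 3.3779 = 6.0052 ≈ 6.005

6.005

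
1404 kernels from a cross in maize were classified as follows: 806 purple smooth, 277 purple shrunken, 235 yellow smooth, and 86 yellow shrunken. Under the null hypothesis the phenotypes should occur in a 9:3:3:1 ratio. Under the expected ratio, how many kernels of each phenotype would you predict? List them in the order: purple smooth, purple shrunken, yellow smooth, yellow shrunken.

789.75, 263.25, 263.25, 87.75

The 9:3:3:1 ratio has 16 parts, so with N = 1404 the expected counts are:
  purple smooth: 1404 × 9/16 = 789.75
  purple shrunken: 1404 × 3/16 = 263.25
  yellow smooth: 1404 × 3/16 = 263.25
  yellow shrunken: 1404 × 1/16 = 87.75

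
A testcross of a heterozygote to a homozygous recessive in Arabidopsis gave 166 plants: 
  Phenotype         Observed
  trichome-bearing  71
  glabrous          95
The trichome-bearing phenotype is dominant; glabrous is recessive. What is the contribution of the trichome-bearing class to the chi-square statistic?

1.735

A testcross of a heterozygote (Aa × aa) gives a 1:1 phenotypic ratio.
The 1:1 ratio has 2 parts, so with N = 166 the expected counts are:
  trichome-bearing: 166 × 1/2 = 83
  glabrous: 166 × 1/2 = 83
Contribution of trichome-bearing: (71 − 83)² / 83 = 1.7349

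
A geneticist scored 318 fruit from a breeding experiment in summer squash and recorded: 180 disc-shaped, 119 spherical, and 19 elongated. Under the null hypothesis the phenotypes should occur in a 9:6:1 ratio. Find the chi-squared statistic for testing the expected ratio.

0.046

Total ratio parts = 16. Expected numbers out of 318:
  disc-shaped: 318 × 9/16 = 178.875
  spherical: 318 × 6/16 = 119.25
  elongated: 318 × 1/16 = 19.875
χ² = Σ (O − E)² / E
  disc-shaped: (180 − 178.875)² / 178.875 = 0.0071
  spherical: (119 − 119.25)² / 119.25 = 0.0005
  elongated: (19 − 19.875)² / 19.875 = 0.0385
χ² = 0.0071 + 0.0005 + 0.0385 = 0.0461 ≈ 0.046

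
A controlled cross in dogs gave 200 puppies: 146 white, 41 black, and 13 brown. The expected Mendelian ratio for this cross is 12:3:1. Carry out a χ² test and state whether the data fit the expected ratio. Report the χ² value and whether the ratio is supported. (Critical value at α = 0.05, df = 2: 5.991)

0.453; consistent

Total ratio parts = 16. Expected numbers out of 200:
  white: 200 × 12/16 = 150
  black: 200 × 3/16 = 37.5
  brown: 200 × 1/16 = 12.5
χ² = Σ (O − E)² / E
  white: (146 − 150)² / 150 = 0.1067
  black: (41 − 37.5)² / 37.5 = 0.3267
  brown: (13 − 12.5)² / 12.5 = 0.0200
χ² = 0.1067 + 0.3267 + 0.0200 = 0.4534 ≈ 0.453
Degrees of freedom = 3 − 1 = 2; critical value at α = 0.05 is 5.991.
Since 0.453 < 5.991, we fail to reject the null hypothesis — the data are consistent with the 12:3:1 ratio.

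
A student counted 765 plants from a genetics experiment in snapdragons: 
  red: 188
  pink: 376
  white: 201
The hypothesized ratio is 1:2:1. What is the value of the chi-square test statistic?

Under the 1:2:1 hypothesis (Σ ratio = 4, N = 765):
  red: 765 × 1/4 = 191.25
  pink: 765 × 2/4 = 382.5
  white: 765 × 1/4 = 191.25
χ² = Σ (O − E)² / E
  red: (188 − 191.25)² / 191.25 = 0.0552
  pink: (376 − 382.5)² / 382.5 = 0.1105
  white: (201 − 191.25)² / 191.25 = 0.4971
χ² = 0.0552 + 0.1105 + 0.4971 = 0.6628 ≈ 0.663

0.663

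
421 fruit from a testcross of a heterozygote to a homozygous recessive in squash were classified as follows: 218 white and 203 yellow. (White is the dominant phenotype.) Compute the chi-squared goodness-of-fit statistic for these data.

0.534

A testcross of a heterozygote (Aa × aa) gives a 1:1 phenotypic ratio.
The 1:1 ratio has 2 parts, so with N = 421 the expected counts are:
  white: 421 × 1/2 = 210.5
  yellow: 421 × 1/2 = 210.5
χ² = Σ (O − E)² / E
  white: (218 − 210.5)² / 210.5 = 0.2672
  yellow: (203 − 210.5)² / 210.5 = 0.2672
χ² = 0.2672 + 0.2672 = 0.5344 ≈ 0.534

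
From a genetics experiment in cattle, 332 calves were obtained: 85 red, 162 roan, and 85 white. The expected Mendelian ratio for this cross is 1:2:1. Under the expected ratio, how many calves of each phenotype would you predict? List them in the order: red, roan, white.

83, 166, 83

Under the 1:2:1 hypothesis (Σ ratio = 4, N = 332):
  red: 332 × 1/4 = 83
  roan: 332 × 2/4 = 166
  white: 332 × 1/4 = 83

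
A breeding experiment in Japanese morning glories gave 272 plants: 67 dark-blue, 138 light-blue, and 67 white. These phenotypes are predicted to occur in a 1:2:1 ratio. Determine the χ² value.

0.059

Total ratio parts = 4. Expected numbers out of 272:
  dark-blue: 272 × 1/4 = 68
  light-blue: 272 × 2/4 = 136
  white: 272 × 1/4 = 68
χ² = Σ (O − E)² / E
  dark-blue: (67 − 68)² / 68 = 0.0147
  light-blue: (138 − 136)² / 136 = 0.0294
  white: (67 − 68)² / 68 = 0.0147
χ² = 0.0147 + 0.0294 + 0.0147 = 0.0588 ≈ 0.059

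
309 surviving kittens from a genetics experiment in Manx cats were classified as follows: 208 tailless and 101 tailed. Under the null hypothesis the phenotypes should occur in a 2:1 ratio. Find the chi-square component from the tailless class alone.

0.019

Under the 2:1 hypothesis (Σ ratio = 3, N = 309):
  tailless: 309 × 2/3 = 206
  tailed: 309 × 1/3 = 103
Contribution of tailless: (208 − 206)² / 206 = 0.0194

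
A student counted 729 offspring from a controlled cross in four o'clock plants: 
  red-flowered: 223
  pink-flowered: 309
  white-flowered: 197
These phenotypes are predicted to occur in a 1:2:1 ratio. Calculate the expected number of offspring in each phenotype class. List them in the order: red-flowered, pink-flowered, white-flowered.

Total ratio parts = 4. Expected numbers out of 729:
  red-flowered: 729 × 1/4 = 182.25
  pink-flowered: 729 × 2/4 = 364.5
  white-flowered: 729 × 1/4 = 182.25

182.25, 364.5, 182.25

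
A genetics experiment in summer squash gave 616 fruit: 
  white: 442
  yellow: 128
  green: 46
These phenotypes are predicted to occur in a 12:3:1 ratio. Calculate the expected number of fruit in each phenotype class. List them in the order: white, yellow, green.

462, 115.5, 38.5

Expected counts for N = 616 under a 12:3:1 ratio (total parts = 16):
  white: 616 × 12/16 = 462
  yellow: 616 × 3/16 = 115.5
  green: 616 × 1/16 = 38.5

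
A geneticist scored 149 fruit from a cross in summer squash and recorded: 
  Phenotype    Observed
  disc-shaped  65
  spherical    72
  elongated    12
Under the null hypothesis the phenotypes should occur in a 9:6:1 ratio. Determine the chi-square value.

9.652

The 9:6:1 ratio has 16 parts, so with N = 149 the expected counts are:
  disc-shaped: 149 × 9/16 = 83.8125
  spherical: 149 × 6/16 = 55.875
  elongated: 149 × 1/16 = 9.3125
χ² = Σ (O − E)² / E
  disc-shaped: (65 − 83.8125)² / 83.8125 = 4.2226
  spherical: (72 − 55.875)² / 55.875 = 4.6535
  elongated: (12 − 9.3125)² / 9.3125 = 0.7756
χ² = 4.2226 + 4.6535 + 0.7756 = 9.6517 ≈ 9.652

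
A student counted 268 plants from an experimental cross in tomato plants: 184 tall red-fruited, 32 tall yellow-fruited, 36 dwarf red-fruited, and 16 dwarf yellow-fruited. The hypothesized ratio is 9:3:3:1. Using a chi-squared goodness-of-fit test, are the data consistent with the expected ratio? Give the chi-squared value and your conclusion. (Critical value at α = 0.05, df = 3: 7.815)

18.036; not consistent

The 9:3:3:1 ratio has 16 parts, so with N = 268 the expected counts are:
  tall red-fruited: 268 × 9/16 = 150.75
  tall yellow-fruited: 268 × 3/16 = 50.25
  dwarf red-fruited: 268 × 3/16 = 50.25
  dwarf yellow-fruited: 268 × 1/16 = 16.75
χ² = Σ (O − E)² / E
  tall red-fruited: (184 − 150.75)² / 150.75 = 7.3337
  tall yellow-fruited: (32 − 50.25)² / 50.25 = 6.6281
  dwarf red-fruited: (36 − 50.25)² / 50.25 = 4.0410
  dwarf yellow-fruited: (16 − 16.75)² / 16.75 = 0.0336
χ² = 7.3337 + 6.6281 + 4.0410 + 0.0336 = 18.0364 ≈ 18.036
Degrees of freedom = 4 − 1 = 3; critical value at α = 0.05 is 7.815.
Since 18.036 > 7.815, we reject the null hypothesis — the data do not fit the 9:3:3:1 ratio.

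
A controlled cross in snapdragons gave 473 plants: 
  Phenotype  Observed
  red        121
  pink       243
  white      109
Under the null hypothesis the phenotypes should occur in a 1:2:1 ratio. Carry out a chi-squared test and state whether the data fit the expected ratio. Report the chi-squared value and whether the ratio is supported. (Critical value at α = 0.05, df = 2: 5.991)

Expected counts for N = 473 under a 1:2:1 ratio (total parts = 4):
  red: 473 × 1/4 = 118.25
  pink: 473 × 2/4 = 236.5
  white: 473 × 1/4 = 118.25
χ² = Σ (O − E)² / E
  red: (121 − 118.25)² / 118.25 = 0.0640
  pink: (243 − 236.5)² / 236.5 = 0.1786
  white: (109 − 118.25)² / 118.25 = 0.7236
χ² = 0.0640 + 0.1786 + 0.7236 = 0.9662 ≈ 0.966
Degrees of freedom = 3 − 1 = 2; critical value at α = 0.05 is 5.991.
Since 0.966 < 5.991, we fail to reject the null hypothesis — the data are consistent with the 1:2:1 ratio.

0.966; consistent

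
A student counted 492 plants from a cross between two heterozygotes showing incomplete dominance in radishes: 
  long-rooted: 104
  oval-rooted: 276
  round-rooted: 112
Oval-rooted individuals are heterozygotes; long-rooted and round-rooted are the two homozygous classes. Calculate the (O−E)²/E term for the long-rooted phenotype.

2.935

With incomplete dominance, a heterozygote × heterozygote cross gives a 1:2:1 phenotypic ratio.
Under the 1:2:1 hypothesis (Σ ratio = 4, N = 492):
  long-rooted: 492 × 1/4 = 123
  oval-rooted: 492 × 2/4 = 246
  round-rooted: 492 × 1/4 = 123
Contribution of long-rooted: (104 − 123)² / 123 = 2.9350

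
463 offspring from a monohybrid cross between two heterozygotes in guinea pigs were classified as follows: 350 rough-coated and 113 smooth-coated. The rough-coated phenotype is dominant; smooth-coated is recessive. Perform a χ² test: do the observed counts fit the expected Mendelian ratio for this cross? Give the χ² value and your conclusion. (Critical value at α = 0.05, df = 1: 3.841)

0.087; consistent

For a monohybrid cross between heterozygotes with complete dominance, the expected phenotypic ratio is 3:1.
Total ratio parts = 4. Expected numbers out of 463:
  rough-coated: 463 × 3/4 = 347.25
  smooth-coated: 463 × 1/4 = 115.75
χ² = Σ (O − E)² / E
  rough-coated: (350 − 347.25)² / 347.25 = 0.0218
  smooth-coated: (113 − 115.75)² / 115.75 = 0.0653
χ² = 0.0218 + 0.0653 = 0.0871 ≈ 0.087
Degrees of freedom = 2 − 1 = 1; critical value at α = 0.05 is 3.841.
Since 0.087 < 3.841, we fail to reject the null hypothesis — the data are consistent with the 3:1 ratio.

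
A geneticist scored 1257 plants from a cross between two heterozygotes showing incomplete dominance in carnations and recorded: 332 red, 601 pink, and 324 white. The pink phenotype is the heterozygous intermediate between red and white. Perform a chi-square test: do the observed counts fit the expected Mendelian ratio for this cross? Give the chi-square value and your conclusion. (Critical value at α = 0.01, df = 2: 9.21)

With incomplete dominance, a heterozygote × heterozygote cross gives a 1:2:1 phenotypic ratio.
Under the 1:2:1 hypothesis (Σ ratio = 4, N = 1257):
  red: 1257 × 1/4 = 314.25
  pink: 1257 × 2/4 = 628.5
  white: 1257 × 1/4 = 314.25
χ² = Σ (O − E)² / E
  red: (332 − 314.25)² / 314.25 = 1.0026
  pink: (601 − 628.5)² / 628.5 = 1.2033
  white: (324 − 314.25)² / 314.25 = 0.3025
χ² = 1.0026 + 1.2033 + 0.3025 = 2.5084 ≈ 2.508
Degrees of freedom = 3 − 1 = 2; critical value at α = 0.01 is 9.21.
Since 2.508 < 9.21, we fail to reject the null hypothesis — the data are consistent with the 1:2:1 ratio.

2.508; consistent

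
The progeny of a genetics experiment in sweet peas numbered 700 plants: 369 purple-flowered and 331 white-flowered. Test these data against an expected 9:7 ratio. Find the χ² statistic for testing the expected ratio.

Under the 9:7 hypothesis (Σ ratio = 16, N = 700):
  purple-flowered: 700 × 9/16 = 393.75
  white-flowered: 700 × 7/16 = 306.25
χ² = Σ (O − E)² / E
  purple-flowered: (369 − 393.75)² / 393.75 = 1.5557
  white-flowered: (331 − 306.25)² / 306.25 = 2.0002
χ² = 1.5557 + 2.0002 = 3.5559 ≈ 3.556

3.556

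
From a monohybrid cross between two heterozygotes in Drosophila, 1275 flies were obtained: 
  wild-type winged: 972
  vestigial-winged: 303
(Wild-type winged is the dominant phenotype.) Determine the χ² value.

For a monohybrid cross between heterozygotes with complete dominance, the expected phenotypic ratio is 3:1.
Under the 3:1 hypothesis (Σ ratio = 4, N = 1275):
  wild-type winged: 1275 × 3/4 = 956.25
  vestigial-winged: 1275 × 1/4 = 318.75
χ² = Σ (O − E)² / E
  wild-type winged: (972 − 956.25)² / 956.25 = 0.2594
  vestigial-winged: (303 − 318.75)² / 318.75 = 0.7782
χ² = 0.2594 + 0.7782 = 1.0376 ≈ 1.038

1.038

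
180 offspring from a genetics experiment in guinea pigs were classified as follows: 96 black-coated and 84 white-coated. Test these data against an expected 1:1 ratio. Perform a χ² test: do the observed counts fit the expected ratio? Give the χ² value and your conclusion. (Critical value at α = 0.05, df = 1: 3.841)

0.800; consistent

Expected counts for N = 180 under a 1:1 ratio (total parts = 2):
  black-coated: 180 × 1/2 = 90
  white-coated: 180 × 1/2 = 90
χ² = Σ (O − E)² / E
  black-coated: (96 − 90)² / 90 = 0.4000
  white-coated: (84 − 90)² / 90 = 0.4000
χ² = 0.4000 + 0.4000 = 0.800
Degrees of freedom = 2 − 1 = 1; critical value at α = 0.05 is 3.841.
Since 0.800 < 3.841, we fail to reject the null hypothesis — the data are consistent with the 1:1 ratio.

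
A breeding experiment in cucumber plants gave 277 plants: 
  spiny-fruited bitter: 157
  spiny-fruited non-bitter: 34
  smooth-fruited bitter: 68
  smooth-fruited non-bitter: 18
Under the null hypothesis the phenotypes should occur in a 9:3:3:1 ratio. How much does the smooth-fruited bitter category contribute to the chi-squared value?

Under the 9:3:3:1 hypothesis (Σ ratio = 16, N = 277):
  spiny-fruited bitter: 277 × 9/16 = 155.8125
  spiny-fruited non-bitter: 277 × 3/16 = 51.9375
  smooth-fruited bitter: 277 × 3/16 = 51.9375
  smooth-fruited non-bitter: 277 × 1/16 = 17.3125
Contribution of smooth-fruited bitter: (68 − 51.9375)² / 51.9375 = 4.9676

4.968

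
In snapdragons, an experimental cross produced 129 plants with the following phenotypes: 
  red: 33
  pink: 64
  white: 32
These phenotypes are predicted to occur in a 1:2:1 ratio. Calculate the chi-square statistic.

Expected counts for N = 129 under a 1:2:1 ratio (total parts = 4):
  red: 129 × 1/4 = 32.25
  pink: 129 × 2/4 = 64.5
  white: 129 × 1/4 = 32.25
χ² = Σ (O − E)² / E
  red: (33 − 32.25)² / 32.25 = 0.0174
  pink: (64 − 64.5)² / 64.5 = 0.0039
  white: (32 − 32.25)² / 32.25 = 0.0019
χ² = 0.0174 + 0.0039 + 0.0019 = 0.0232 ≈ 0.023

0.023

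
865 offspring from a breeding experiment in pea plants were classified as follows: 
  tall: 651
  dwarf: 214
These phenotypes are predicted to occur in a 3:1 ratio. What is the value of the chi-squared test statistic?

0.031

The 3:1 ratio has 4 parts, so with N = 865 the expected counts are:
  tall: 865 × 3/4 = 648.75
  dwarf: 865 × 1/4 = 216.25
χ² = Σ (O − E)² / E
  tall: (651 − 648.75)² / 648.75 = 0.0078
  dwarf: (214 − 216.25)² / 216.25 = 0.0234
χ² = 0.0078 + 0.0234 = 0.0312 ≈ 0.031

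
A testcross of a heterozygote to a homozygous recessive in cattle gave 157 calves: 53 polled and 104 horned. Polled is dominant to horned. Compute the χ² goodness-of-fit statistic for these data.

A testcross of a heterozygote (Aa × aa) gives a 1:1 phenotypic ratio.
The 1:1 ratio has 2 parts, so with N = 157 the expected counts are:
  polled: 157 × 1/2 = 78.5
  horned: 157 × 1/2 = 78.5
χ² = Σ (O − E)² / E
  polled: (53 − 78.5)² / 78.5 = 8.2834
  horned: (104 − 78.5)² / 78.5 = 8.2834
χ² = 8.2834 + 8.2834 = 16.5668 ≈ 16.567

16.567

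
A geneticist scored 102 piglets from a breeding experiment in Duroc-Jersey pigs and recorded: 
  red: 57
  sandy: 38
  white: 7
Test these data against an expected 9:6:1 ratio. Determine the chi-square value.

Under the 9:6:1 hypothesis (Σ ratio = 16, N = 102):
  red: 102 × 9/16 = 57.375
  sandy: 102 × 6/16 = 38.25
  white: 102 × 1/16 = 6.375
χ² = Σ (O − E)² / E
  red: (57 − 57.375)² / 57.375 = 0.0025
  sandy: (38 − 38.25)² / 38.25 = 0.0016
  white: (7 − 6.375)² / 6.375 = 0.0613
χ² = 0.0025 + 0.0016 + 0.0613 = 0.0654 ≈ 0.065

0.065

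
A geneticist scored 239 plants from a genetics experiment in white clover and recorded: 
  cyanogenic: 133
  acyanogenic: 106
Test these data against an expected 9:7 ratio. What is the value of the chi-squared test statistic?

Expected counts for N = 239 under a 9:7 ratio (total parts = 16):
  cyanogenic: 239 × 9/16 = 134.4375
  acyanogenic: 239 × 7/16 = 104.5625
χ² = Σ (O − E)² / E
  cyanogenic: (133 − 134.4375)² / 134.4375 = 0.0154
  acyanogenic: (106 − 104.5625)² / 104.5625 = 0.0198
χ² = 0.0154 + 0.0198 = 0.0352 ≈ 0.035

0.035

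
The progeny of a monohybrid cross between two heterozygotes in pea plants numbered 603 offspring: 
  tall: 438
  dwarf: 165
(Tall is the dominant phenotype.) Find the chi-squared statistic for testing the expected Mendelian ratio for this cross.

1.796

For a monohybrid cross between heterozygotes with complete dominance, the expected phenotypic ratio is 3:1.
Under the 3:1 hypothesis (Σ ratio = 4, N = 603):
  tall: 603 × 3/4 = 452.25
  dwarf: 603 × 1/4 = 150.75
χ² = Σ (O − E)² / E
  tall: (438 − 452.25)² / 452.25 = 0.4490
  dwarf: (165 − 150.75)² / 150.75 = 1.3470
χ² = 0.4490 + 1.3470 = 1.796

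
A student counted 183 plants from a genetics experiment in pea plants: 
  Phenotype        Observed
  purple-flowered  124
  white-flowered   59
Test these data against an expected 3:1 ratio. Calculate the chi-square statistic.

The 3:1 ratio has 4 parts, so with N = 183 the expected counts are:
  purple-flowered: 183 × 3/4 = 137.25
  white-flowered: 183 × 1/4 = 45.75
χ² = Σ (O − E)² / E
  purple-flowered: (124 − 137.25)² / 137.25 = 1.2791
  white-flowered: (59 − 45.75)² / 45.75 = 3.8374
χ² = 1.2791 + 3.8374 = 5.1165 ≈ 5.117

5.117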